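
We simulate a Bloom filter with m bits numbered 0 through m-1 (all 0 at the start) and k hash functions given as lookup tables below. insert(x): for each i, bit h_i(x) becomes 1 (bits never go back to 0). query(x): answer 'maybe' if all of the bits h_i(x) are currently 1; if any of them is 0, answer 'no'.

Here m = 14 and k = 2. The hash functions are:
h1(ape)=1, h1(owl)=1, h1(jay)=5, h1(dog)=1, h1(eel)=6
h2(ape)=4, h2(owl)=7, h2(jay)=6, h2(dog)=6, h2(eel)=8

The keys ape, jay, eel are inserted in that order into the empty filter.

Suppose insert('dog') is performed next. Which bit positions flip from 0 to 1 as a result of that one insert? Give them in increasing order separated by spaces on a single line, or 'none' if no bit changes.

Start: bits=00000000000000
After insert 'ape': sets bits 1 4 -> bits=01001000000000
After insert 'jay': sets bits 5 6 -> bits=01001110000000
After insert 'eel': sets bits 6 8 -> bits=01001110100000
insert 'dog' would touch bits 1 6; currently bit1=1, bit6=1
Bits that are 0 among those (would change 0->1): none

Answer: none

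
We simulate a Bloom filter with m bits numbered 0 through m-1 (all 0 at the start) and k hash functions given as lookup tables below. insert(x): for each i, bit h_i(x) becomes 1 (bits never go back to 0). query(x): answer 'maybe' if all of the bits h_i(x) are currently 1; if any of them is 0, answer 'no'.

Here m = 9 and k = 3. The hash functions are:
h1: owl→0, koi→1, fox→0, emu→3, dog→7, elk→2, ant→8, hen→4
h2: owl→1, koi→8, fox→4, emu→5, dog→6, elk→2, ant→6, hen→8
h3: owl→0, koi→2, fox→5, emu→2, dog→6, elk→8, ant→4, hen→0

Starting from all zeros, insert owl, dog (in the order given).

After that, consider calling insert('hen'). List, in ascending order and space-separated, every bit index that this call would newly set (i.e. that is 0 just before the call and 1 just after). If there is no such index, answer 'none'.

Answer: 4 8

Derivation:
Start: bits=000000000
After insert 'owl': sets bits 0 1 -> bits=110000000
After insert 'dog': sets bits 6 7 -> bits=110000110
insert 'hen' would touch bits 0 4 8; currently bit0=1, bit4=0, bit8=0
Bits that are 0 among those (would change 0->1): 4 8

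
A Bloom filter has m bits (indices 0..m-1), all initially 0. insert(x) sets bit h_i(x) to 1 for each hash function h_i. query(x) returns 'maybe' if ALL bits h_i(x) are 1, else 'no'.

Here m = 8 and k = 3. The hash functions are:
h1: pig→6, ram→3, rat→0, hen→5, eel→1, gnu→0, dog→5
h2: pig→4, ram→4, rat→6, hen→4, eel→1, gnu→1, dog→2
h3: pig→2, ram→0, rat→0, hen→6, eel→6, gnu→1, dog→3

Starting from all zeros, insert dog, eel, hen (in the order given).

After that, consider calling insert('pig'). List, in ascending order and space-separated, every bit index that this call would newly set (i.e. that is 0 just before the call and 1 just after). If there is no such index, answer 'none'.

Answer: none

Derivation:
Start: bits=00000000
After insert 'dog': sets bits 2 3 5 -> bits=00110100
After insert 'eel': sets bits 1 6 -> bits=01110110
After insert 'hen': sets bits 4 5 6 -> bits=01111110
insert 'pig' would touch bits 2 4 6; currently bit2=1, bit4=1, bit6=1
Bits that are 0 among those (would change 0->1): none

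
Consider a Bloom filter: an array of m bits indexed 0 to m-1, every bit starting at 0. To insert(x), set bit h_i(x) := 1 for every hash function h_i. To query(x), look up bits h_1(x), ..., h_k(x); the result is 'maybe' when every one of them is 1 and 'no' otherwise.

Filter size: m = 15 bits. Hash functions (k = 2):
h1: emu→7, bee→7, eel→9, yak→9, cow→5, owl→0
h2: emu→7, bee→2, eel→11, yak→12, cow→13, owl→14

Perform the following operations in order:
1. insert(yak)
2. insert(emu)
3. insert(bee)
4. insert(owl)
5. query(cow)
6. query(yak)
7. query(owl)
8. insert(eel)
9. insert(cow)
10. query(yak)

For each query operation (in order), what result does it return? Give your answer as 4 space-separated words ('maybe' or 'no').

Start: bits=000000000000000
Op 1: insert yak -> sets bits 9 12 -> bits=000000000100100
Op 2: insert emu -> sets bits 7 -> bits=000000010100100
Op 3: insert bee -> sets bits 2 7 -> bits=001000010100100
Op 4: insert owl -> sets bits 0 14 -> bits=101000010100101
Op 5: query cow -> checks bit5=0, bit13=0 (has a 0) -> no
Op 6: query yak -> checks bit9=1, bit12=1 (all 1) -> maybe
Op 7: query owl -> checks bit0=1, bit14=1 (all 1) -> maybe
Op 8: insert eel -> sets bits 9 11 -> bits=101000010101101
Op 9: insert cow -> sets bits 5 13 -> bits=101001010101111
Op 10: query yak -> checks bit9=1, bit12=1 (all 1) -> maybe
Query results in order: no maybe maybe maybe

Answer: no maybe maybe maybe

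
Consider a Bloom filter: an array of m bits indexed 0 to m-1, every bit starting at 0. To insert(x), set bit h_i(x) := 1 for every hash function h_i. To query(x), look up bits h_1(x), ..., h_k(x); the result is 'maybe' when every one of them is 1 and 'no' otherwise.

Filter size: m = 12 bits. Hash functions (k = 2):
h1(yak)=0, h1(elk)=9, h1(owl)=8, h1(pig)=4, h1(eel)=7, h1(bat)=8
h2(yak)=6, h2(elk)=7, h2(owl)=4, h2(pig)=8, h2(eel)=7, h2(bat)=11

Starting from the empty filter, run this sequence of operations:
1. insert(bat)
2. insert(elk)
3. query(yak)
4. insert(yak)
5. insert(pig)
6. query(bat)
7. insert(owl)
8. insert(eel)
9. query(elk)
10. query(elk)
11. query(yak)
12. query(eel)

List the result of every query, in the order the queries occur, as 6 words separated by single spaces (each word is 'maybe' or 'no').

Answer: no maybe maybe maybe maybe maybe

Derivation:
Start: bits=000000000000
Op 1: insert bat -> sets bits 8 11 -> bits=000000001001
Op 2: insert elk -> sets bits 7 9 -> bits=000000011101
Op 3: query yak -> checks bit0=0, bit6=0 (has a 0) -> no
Op 4: insert yak -> sets bits 0 6 -> bits=100000111101
Op 5: insert pig -> sets bits 4 8 -> bits=100010111101
Op 6: query bat -> checks bit8=1, bit11=1 (all 1) -> maybe
Op 7: insert owl -> sets bits 4 8 -> bits=100010111101
Op 8: insert eel -> sets bits 7 -> bits=100010111101
Op 9: query elk -> checks bit7=1, bit9=1 (all 1) -> maybe
Op 10: query elk -> checks bit7=1, bit9=1 (all 1) -> maybe
Op 11: query yak -> checks bit0=1, bit6=1 (all 1) -> maybe
Op 12: query eel -> checks bit7=1 (all 1) -> maybe
Query results in order: no maybe maybe maybe maybe maybe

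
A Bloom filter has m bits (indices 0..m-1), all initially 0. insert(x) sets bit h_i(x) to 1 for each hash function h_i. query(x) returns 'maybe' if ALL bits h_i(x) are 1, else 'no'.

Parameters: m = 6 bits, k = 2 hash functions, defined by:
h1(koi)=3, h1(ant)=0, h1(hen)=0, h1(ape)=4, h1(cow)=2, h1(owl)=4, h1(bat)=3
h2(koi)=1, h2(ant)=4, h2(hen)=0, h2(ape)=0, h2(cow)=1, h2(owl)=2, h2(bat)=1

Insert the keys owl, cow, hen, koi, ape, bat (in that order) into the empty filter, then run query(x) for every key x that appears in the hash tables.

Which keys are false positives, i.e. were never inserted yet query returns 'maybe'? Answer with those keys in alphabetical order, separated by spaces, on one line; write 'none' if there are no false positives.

Start: bits=000000
After insert 'owl': sets bits 2 4 -> bits=001010
After insert 'cow': sets bits 1 2 -> bits=011010
After insert 'hen': sets bits 0 -> bits=111010
After insert 'koi': sets bits 1 3 -> bits=111110
After insert 'ape': sets bits 0 4 -> bits=111110
After insert 'bat': sets bits 1 3 -> bits=111110
Not inserted: ant — query each against bits=111110:
query ant: checks bit0=1, bit4=1 (all 1) -> maybe => FALSE POSITIVE
False positives (alphabetical): ant

Answer: ant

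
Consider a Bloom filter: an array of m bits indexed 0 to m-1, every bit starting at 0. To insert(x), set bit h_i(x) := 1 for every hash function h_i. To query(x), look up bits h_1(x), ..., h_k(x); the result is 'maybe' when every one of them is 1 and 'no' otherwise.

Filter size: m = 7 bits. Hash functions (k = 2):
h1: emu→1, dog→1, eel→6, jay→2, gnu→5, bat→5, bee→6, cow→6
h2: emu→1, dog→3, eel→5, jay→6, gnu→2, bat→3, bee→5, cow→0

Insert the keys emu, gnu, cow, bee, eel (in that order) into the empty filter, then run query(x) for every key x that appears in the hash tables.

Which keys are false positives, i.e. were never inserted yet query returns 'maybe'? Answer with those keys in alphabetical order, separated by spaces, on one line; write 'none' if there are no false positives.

Start: bits=0000000
After insert 'emu': sets bits 1 -> bits=0100000
After insert 'gnu': sets bits 2 5 -> bits=0110010
After insert 'cow': sets bits 0 6 -> bits=1110011
After insert 'bee': sets bits 5 6 -> bits=1110011
After insert 'eel': sets bits 5 6 -> bits=1110011
Not inserted: bat dog jay — query each against bits=1110011:
query bat: checks bit3=0, bit5=1 (has a 0) -> no => not a false positive
query dog: checks bit1=1, bit3=0 (has a 0) -> no => not a false positive
query jay: checks bit2=1, bit6=1 (all 1) -> maybe => FALSE POSITIVE
False positives (alphabetical): jay

Answer: jay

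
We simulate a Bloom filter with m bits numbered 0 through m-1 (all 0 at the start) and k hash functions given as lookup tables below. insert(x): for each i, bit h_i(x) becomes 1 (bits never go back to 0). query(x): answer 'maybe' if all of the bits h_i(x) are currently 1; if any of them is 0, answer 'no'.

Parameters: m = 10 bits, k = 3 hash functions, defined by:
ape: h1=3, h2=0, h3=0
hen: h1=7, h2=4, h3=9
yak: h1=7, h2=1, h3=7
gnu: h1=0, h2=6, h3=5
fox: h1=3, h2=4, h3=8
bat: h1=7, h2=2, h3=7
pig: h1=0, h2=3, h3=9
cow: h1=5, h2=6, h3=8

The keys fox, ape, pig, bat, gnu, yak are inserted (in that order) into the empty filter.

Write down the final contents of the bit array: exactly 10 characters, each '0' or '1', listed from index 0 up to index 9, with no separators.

Answer: 1111111111

Derivation:
Start: bits=0000000000
After insert 'fox': sets bits 3 4 8 -> bits=0001100010
After insert 'ape': sets bits 0 3 -> bits=1001100010
After insert 'pig': sets bits 0 3 9 -> bits=1001100011
After insert 'bat': sets bits 2 7 -> bits=1011100111
After insert 'gnu': sets bits 0 5 6 -> bits=1011111111
After insert 'yak': sets bits 1 7 -> bits=1111111111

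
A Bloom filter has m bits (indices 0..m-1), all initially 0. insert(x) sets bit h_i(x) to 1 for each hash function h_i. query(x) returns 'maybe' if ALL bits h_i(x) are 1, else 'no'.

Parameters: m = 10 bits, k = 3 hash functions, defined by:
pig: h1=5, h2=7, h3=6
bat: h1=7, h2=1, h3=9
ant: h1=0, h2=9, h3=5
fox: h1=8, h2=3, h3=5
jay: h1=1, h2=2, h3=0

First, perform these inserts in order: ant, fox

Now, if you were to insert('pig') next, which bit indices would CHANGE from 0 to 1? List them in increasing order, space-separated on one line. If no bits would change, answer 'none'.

Start: bits=0000000000
After insert 'ant': sets bits 0 5 9 -> bits=1000010001
After insert 'fox': sets bits 3 5 8 -> bits=1001010011
insert 'pig' would touch bits 5 6 7; currently bit5=1, bit6=0, bit7=0
Bits that are 0 among those (would change 0->1): 6 7

Answer: 6 7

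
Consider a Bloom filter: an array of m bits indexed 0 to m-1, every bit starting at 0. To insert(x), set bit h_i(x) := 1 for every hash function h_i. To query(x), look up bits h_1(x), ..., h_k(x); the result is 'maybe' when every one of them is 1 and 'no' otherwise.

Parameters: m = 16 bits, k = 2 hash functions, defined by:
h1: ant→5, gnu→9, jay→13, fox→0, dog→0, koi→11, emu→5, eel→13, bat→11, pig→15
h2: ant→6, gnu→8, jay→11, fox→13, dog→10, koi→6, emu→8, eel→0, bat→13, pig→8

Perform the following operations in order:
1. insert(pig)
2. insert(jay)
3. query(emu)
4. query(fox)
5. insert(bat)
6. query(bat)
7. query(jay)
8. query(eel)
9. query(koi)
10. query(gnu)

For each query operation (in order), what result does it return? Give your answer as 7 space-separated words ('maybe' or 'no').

Start: bits=0000000000000000
Op 1: insert pig -> sets bits 8 15 -> bits=0000000010000001
Op 2: insert jay -> sets bits 11 13 -> bits=0000000010010101
Op 3: query emu -> checks bit5=0, bit8=1 (has a 0) -> no
Op 4: query fox -> checks bit0=0, bit13=1 (has a 0) -> no
Op 5: insert bat -> sets bits 11 13 -> bits=0000000010010101
Op 6: query bat -> checks bit11=1, bit13=1 (all 1) -> maybe
Op 7: query jay -> checks bit11=1, bit13=1 (all 1) -> maybe
Op 8: query eel -> checks bit0=0, bit13=1 (has a 0) -> no
Op 9: query koi -> checks bit6=0, bit11=1 (has a 0) -> no
Op 10: query gnu -> checks bit8=1, bit9=0 (has a 0) -> no
Query results in order: no no maybe maybe no no no

Answer: no no maybe maybe no no no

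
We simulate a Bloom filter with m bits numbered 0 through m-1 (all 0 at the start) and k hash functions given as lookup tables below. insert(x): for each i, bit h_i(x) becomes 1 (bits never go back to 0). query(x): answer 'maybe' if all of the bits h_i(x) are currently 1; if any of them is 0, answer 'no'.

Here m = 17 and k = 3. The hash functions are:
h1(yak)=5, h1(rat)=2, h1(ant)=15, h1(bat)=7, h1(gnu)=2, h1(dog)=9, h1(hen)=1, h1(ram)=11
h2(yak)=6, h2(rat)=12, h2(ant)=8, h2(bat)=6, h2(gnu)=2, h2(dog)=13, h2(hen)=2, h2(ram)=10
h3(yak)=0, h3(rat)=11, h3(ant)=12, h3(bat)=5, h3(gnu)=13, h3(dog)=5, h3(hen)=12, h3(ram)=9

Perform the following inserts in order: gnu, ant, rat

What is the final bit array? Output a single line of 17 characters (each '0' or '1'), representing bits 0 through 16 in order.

Answer: 00100000100111010

Derivation:
Start: bits=00000000000000000
After insert 'gnu': sets bits 2 13 -> bits=00100000000001000
After insert 'ant': sets bits 8 12 15 -> bits=00100000100011010
After insert 'rat': sets bits 2 11 12 -> bits=00100000100111010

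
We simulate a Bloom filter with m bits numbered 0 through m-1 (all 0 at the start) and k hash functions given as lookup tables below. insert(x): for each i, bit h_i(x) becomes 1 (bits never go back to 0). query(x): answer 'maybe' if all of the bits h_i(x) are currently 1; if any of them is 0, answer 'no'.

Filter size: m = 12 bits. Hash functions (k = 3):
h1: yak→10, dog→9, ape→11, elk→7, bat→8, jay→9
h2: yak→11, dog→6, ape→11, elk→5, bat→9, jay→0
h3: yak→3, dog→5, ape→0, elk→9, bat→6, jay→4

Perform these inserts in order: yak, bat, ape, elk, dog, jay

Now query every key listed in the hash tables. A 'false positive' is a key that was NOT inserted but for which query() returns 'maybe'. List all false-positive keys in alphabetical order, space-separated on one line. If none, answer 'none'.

Answer: none

Derivation:
Start: bits=000000000000
After insert 'yak': sets bits 3 10 11 -> bits=000100000011
After insert 'bat': sets bits 6 8 9 -> bits=000100101111
After insert 'ape': sets bits 0 11 -> bits=100100101111
After insert 'elk': sets bits 5 7 9 -> bits=100101111111
After insert 'dog': sets bits 5 6 9 -> bits=100101111111
After insert 'jay': sets bits 0 4 9 -> bits=100111111111
Not inserted: (none) — query each against bits=100111111111:
False positives (alphabetical): none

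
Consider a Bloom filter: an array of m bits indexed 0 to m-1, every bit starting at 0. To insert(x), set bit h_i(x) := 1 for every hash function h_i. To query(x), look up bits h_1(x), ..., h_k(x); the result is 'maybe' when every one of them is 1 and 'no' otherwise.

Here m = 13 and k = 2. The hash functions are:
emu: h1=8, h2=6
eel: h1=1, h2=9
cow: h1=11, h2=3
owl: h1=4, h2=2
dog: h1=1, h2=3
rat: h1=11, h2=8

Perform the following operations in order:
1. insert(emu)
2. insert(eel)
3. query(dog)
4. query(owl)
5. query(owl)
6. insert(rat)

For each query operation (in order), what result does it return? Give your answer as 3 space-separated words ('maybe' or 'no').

Start: bits=0000000000000
Op 1: insert emu -> sets bits 6 8 -> bits=0000001010000
Op 2: insert eel -> sets bits 1 9 -> bits=0100001011000
Op 3: query dog -> checks bit1=1, bit3=0 (has a 0) -> no
Op 4: query owl -> checks bit2=0, bit4=0 (has a 0) -> no
Op 5: query owl -> checks bit2=0, bit4=0 (has a 0) -> no
Op 6: insert rat -> sets bits 8 11 -> bits=0100001011010
Query results in order: no no no

Answer: no no no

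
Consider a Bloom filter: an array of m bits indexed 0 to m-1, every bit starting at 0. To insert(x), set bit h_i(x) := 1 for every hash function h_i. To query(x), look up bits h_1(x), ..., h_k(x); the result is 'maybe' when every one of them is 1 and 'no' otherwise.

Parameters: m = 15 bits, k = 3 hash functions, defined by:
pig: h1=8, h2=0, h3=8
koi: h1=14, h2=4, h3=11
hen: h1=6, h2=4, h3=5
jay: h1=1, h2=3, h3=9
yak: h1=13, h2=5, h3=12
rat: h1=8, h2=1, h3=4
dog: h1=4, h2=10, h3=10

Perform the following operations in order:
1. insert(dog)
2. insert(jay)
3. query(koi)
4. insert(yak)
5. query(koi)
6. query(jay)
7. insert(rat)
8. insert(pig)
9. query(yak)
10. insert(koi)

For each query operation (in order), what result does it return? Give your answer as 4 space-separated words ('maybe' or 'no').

Answer: no no maybe maybe

Derivation:
Start: bits=000000000000000
Op 1: insert dog -> sets bits 4 10 -> bits=000010000010000
Op 2: insert jay -> sets bits 1 3 9 -> bits=010110000110000
Op 3: query koi -> checks bit4=1, bit11=0, bit14=0 (has a 0) -> no
Op 4: insert yak -> sets bits 5 12 13 -> bits=010111000110110
Op 5: query koi -> checks bit4=1, bit11=0, bit14=0 (has a 0) -> no
Op 6: query jay -> checks bit1=1, bit3=1, bit9=1 (all 1) -> maybe
Op 7: insert rat -> sets bits 1 4 8 -> bits=010111001110110
Op 8: insert pig -> sets bits 0 8 -> bits=110111001110110
Op 9: query yak -> checks bit5=1, bit12=1, bit13=1 (all 1) -> maybe
Op 10: insert koi -> sets bits 4 11 14 -> bits=110111001111111
Query results in order: no no maybe maybe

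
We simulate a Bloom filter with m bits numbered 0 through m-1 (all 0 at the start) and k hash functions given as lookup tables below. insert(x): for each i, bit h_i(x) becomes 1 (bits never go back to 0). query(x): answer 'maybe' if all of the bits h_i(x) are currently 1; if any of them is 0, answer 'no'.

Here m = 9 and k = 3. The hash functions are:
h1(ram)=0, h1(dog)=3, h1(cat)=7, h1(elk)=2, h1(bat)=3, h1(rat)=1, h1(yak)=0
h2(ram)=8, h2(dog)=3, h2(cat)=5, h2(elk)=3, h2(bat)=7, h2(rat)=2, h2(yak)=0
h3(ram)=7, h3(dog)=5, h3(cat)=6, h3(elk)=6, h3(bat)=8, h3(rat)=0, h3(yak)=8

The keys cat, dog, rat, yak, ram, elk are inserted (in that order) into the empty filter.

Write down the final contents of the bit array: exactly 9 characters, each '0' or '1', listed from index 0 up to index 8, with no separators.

Answer: 111101111

Derivation:
Start: bits=000000000
After insert 'cat': sets bits 5 6 7 -> bits=000001110
After insert 'dog': sets bits 3 5 -> bits=000101110
After insert 'rat': sets bits 0 1 2 -> bits=111101110
After insert 'yak': sets bits 0 8 -> bits=111101111
After insert 'ram': sets bits 0 7 8 -> bits=111101111
After insert 'elk': sets bits 2 3 6 -> bits=111101111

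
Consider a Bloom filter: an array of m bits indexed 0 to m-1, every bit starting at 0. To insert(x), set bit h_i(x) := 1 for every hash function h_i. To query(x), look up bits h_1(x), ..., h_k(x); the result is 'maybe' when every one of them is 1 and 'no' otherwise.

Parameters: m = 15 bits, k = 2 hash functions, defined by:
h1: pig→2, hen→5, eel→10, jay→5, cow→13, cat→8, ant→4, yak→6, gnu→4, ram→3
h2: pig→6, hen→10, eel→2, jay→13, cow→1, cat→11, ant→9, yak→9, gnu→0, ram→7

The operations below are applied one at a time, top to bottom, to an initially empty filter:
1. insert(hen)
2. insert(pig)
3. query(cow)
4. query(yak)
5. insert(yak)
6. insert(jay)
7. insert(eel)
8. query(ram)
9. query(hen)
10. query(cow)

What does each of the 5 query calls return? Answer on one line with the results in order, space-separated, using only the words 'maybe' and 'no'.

Answer: no no no maybe no

Derivation:
Start: bits=000000000000000
Op 1: insert hen -> sets bits 5 10 -> bits=000001000010000
Op 2: insert pig -> sets bits 2 6 -> bits=001001100010000
Op 3: query cow -> checks bit1=0, bit13=0 (has a 0) -> no
Op 4: query yak -> checks bit6=1, bit9=0 (has a 0) -> no
Op 5: insert yak -> sets bits 6 9 -> bits=001001100110000
Op 6: insert jay -> sets bits 5 13 -> bits=001001100110010
Op 7: insert eel -> sets bits 2 10 -> bits=001001100110010
Op 8: query ram -> checks bit3=0, bit7=0 (has a 0) -> no
Op 9: query hen -> checks bit5=1, bit10=1 (all 1) -> maybe
Op 10: query cow -> checks bit1=0, bit13=1 (has a 0) -> no
Query results in order: no no no maybe no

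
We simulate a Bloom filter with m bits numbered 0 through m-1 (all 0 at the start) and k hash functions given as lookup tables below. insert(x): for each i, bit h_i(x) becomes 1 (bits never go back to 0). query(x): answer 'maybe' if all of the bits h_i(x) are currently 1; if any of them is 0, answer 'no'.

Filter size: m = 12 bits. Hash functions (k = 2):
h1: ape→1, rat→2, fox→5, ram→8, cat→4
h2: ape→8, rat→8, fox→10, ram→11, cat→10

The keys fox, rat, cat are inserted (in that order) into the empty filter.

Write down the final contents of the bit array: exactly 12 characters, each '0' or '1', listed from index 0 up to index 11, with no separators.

Answer: 001011001010

Derivation:
Start: bits=000000000000
After insert 'fox': sets bits 5 10 -> bits=000001000010
After insert 'rat': sets bits 2 8 -> bits=001001001010
After insert 'cat': sets bits 4 10 -> bits=001011001010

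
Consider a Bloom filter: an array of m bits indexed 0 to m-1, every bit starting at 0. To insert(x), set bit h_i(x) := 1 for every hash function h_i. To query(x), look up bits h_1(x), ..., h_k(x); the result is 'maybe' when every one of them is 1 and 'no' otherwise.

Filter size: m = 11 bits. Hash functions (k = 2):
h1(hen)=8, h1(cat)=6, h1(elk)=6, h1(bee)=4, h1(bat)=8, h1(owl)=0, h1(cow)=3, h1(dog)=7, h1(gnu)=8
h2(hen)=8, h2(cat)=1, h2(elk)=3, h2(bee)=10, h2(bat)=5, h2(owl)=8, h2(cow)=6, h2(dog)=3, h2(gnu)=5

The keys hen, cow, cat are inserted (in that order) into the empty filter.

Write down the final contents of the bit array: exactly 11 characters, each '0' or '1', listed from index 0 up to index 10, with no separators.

Answer: 01010010100

Derivation:
Start: bits=00000000000
After insert 'hen': sets bits 8 -> bits=00000000100
After insert 'cow': sets bits 3 6 -> bits=00010010100
After insert 'cat': sets bits 1 6 -> bits=01010010100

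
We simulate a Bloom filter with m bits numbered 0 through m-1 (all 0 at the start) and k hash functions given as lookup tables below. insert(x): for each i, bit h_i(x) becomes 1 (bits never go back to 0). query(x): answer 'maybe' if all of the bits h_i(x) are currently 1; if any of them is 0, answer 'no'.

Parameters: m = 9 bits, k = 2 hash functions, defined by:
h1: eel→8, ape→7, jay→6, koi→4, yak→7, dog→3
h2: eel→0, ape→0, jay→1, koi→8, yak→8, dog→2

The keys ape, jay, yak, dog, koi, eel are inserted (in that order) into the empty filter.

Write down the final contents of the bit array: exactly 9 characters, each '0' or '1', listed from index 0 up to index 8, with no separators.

Start: bits=000000000
After insert 'ape': sets bits 0 7 -> bits=100000010
After insert 'jay': sets bits 1 6 -> bits=110000110
After insert 'yak': sets bits 7 8 -> bits=110000111
After insert 'dog': sets bits 2 3 -> bits=111100111
After insert 'koi': sets bits 4 8 -> bits=111110111
After insert 'eel': sets bits 0 8 -> bits=111110111

Answer: 111110111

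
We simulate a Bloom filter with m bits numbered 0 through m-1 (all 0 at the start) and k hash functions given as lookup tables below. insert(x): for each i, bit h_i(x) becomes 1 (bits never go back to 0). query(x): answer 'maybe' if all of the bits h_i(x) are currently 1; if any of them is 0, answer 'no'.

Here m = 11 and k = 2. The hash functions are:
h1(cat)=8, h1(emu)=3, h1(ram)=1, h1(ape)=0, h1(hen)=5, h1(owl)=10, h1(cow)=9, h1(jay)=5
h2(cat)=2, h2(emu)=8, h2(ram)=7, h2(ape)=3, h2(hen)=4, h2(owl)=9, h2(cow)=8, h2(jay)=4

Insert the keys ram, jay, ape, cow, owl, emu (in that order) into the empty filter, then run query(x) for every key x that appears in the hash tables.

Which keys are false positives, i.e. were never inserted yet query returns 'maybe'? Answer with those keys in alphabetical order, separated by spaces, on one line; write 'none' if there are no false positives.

Answer: hen

Derivation:
Start: bits=00000000000
After insert 'ram': sets bits 1 7 -> bits=01000001000
After insert 'jay': sets bits 4 5 -> bits=01001101000
After insert 'ape': sets bits 0 3 -> bits=11011101000
After insert 'cow': sets bits 8 9 -> bits=11011101110
After insert 'owl': sets bits 9 10 -> bits=11011101111
After insert 'emu': sets bits 3 8 -> bits=11011101111
Not inserted: cat hen — query each against bits=11011101111:
query cat: checks bit2=0, bit8=1 (has a 0) -> no => not a false positive
query hen: checks bit4=1, bit5=1 (all 1) -> maybe => FALSE POSITIVE
False positives (alphabetical): hen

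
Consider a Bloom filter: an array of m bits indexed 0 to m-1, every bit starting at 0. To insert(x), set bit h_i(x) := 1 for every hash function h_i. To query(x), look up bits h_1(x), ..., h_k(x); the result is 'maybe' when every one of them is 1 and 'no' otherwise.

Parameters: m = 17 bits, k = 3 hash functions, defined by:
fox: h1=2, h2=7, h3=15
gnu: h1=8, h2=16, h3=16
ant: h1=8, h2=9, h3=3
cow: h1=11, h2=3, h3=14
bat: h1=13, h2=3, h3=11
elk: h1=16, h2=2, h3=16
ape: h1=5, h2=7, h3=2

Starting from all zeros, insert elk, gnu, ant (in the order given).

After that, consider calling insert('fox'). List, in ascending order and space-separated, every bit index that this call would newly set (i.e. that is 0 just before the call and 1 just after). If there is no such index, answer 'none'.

Start: bits=00000000000000000
After insert 'elk': sets bits 2 16 -> bits=00100000000000001
After insert 'gnu': sets bits 8 16 -> bits=00100000100000001
After insert 'ant': sets bits 3 8 9 -> bits=00110000110000001
insert 'fox' would touch bits 2 7 15; currently bit2=1, bit7=0, bit15=0
Bits that are 0 among those (would change 0->1): 7 15

Answer: 7 15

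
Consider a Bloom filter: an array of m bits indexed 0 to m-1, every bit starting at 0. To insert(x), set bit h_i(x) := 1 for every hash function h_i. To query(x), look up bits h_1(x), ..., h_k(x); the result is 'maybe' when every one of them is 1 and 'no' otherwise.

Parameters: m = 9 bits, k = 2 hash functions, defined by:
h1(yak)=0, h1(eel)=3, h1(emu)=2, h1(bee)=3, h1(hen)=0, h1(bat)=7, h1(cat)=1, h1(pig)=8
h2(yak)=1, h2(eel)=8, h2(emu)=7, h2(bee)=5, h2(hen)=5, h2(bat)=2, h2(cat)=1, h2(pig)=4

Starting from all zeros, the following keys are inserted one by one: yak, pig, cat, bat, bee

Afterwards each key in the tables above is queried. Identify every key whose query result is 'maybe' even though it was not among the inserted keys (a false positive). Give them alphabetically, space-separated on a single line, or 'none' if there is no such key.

Start: bits=000000000
After insert 'yak': sets bits 0 1 -> bits=110000000
After insert 'pig': sets bits 4 8 -> bits=110010001
After insert 'cat': sets bits 1 -> bits=110010001
After insert 'bat': sets bits 2 7 -> bits=111010011
After insert 'bee': sets bits 3 5 -> bits=111111011
Not inserted: eel emu hen — query each against bits=111111011:
query eel: checks bit3=1, bit8=1 (all 1) -> maybe => FALSE POSITIVE
query emu: checks bit2=1, bit7=1 (all 1) -> maybe => FALSE POSITIVE
query hen: checks bit0=1, bit5=1 (all 1) -> maybe => FALSE POSITIVE
False positives (alphabetical): eel emu hen

Answer: eel emu hen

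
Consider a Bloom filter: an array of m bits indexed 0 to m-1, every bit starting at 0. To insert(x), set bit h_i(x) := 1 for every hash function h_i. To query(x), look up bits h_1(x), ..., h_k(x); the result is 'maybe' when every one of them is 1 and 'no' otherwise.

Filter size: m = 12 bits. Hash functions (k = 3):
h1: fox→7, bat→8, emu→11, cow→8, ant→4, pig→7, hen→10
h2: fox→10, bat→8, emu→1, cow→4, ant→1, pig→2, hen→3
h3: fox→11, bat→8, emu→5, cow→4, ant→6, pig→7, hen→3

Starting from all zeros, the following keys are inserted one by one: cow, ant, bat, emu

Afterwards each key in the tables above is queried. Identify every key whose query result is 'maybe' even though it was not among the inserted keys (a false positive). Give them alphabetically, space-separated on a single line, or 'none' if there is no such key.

Start: bits=000000000000
After insert 'cow': sets bits 4 8 -> bits=000010001000
After insert 'ant': sets bits 1 4 6 -> bits=010010101000
After insert 'bat': sets bits 8 -> bits=010010101000
After insert 'emu': sets bits 1 5 11 -> bits=010011101001
Not inserted: fox hen pig — query each against bits=010011101001:
query fox: checks bit7=0, bit10=0, bit11=1 (has a 0) -> no => not a false positive
query hen: checks bit3=0, bit10=0 (has a 0) -> no => not a false positive
query pig: checks bit2=0, bit7=0 (has a 0) -> no => not a false positive
False positives (alphabetical): none

Answer: none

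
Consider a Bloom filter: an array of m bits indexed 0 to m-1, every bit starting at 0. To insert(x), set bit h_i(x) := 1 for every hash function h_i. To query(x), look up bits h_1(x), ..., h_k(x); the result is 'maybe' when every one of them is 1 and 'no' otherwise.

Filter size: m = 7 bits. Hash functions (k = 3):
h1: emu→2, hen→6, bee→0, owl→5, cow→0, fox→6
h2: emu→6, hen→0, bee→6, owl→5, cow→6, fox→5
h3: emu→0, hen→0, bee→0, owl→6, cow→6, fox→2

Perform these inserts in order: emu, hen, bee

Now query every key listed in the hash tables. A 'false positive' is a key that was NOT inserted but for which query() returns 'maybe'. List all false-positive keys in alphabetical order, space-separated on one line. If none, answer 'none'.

Answer: cow

Derivation:
Start: bits=0000000
After insert 'emu': sets bits 0 2 6 -> bits=1010001
After insert 'hen': sets bits 0 6 -> bits=1010001
After insert 'bee': sets bits 0 6 -> bits=1010001
Not inserted: cow fox owl — query each against bits=1010001:
query cow: checks bit0=1, bit6=1 (all 1) -> maybe => FALSE POSITIVE
query fox: checks bit2=1, bit5=0, bit6=1 (has a 0) -> no => not a false positive
query owl: checks bit5=0, bit6=1 (has a 0) -> no => not a false positive
False positives (alphabetical): cow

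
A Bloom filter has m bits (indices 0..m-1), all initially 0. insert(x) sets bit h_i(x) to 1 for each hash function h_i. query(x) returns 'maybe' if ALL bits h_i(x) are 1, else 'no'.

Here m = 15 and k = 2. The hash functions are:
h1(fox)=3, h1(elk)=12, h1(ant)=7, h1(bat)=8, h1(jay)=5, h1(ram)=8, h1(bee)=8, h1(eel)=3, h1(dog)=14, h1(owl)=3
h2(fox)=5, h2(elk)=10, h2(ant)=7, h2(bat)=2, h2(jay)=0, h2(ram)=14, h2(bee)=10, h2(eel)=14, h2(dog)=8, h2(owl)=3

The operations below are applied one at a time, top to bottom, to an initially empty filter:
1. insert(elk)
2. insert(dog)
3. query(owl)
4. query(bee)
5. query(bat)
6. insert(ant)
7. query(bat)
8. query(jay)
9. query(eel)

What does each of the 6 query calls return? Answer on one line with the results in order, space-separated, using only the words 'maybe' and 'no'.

Answer: no maybe no no no no

Derivation:
Start: bits=000000000000000
Op 1: insert elk -> sets bits 10 12 -> bits=000000000010100
Op 2: insert dog -> sets bits 8 14 -> bits=000000001010101
Op 3: query owl -> checks bit3=0 (has a 0) -> no
Op 4: query bee -> checks bit8=1, bit10=1 (all 1) -> maybe
Op 5: query bat -> checks bit2=0, bit8=1 (has a 0) -> no
Op 6: insert ant -> sets bits 7 -> bits=000000011010101
Op 7: query bat -> checks bit2=0, bit8=1 (has a 0) -> no
Op 8: query jay -> checks bit0=0, bit5=0 (has a 0) -> no
Op 9: query eel -> checks bit3=0, bit14=1 (has a 0) -> no
Query results in order: no maybe no no no no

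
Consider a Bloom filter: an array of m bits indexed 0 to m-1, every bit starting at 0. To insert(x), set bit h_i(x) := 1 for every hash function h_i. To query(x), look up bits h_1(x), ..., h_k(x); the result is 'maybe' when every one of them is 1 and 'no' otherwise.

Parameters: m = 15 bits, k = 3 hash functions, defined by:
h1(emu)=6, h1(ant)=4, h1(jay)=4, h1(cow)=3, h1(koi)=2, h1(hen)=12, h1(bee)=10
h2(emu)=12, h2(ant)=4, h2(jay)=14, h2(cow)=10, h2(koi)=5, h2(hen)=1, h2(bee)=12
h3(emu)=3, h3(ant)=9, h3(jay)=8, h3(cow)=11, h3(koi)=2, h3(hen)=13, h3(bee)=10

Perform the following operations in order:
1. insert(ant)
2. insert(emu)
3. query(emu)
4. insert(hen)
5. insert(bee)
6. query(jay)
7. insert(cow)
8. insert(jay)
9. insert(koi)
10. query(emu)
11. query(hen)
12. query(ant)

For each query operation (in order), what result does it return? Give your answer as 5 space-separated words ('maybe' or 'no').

Start: bits=000000000000000
Op 1: insert ant -> sets bits 4 9 -> bits=000010000100000
Op 2: insert emu -> sets bits 3 6 12 -> bits=000110100100100
Op 3: query emu -> checks bit3=1, bit6=1, bit12=1 (all 1) -> maybe
Op 4: insert hen -> sets bits 1 12 13 -> bits=010110100100110
Op 5: insert bee -> sets bits 10 12 -> bits=010110100110110
Op 6: query jay -> checks bit4=1, bit8=0, bit14=0 (has a 0) -> no
Op 7: insert cow -> sets bits 3 10 11 -> bits=010110100111110
Op 8: insert jay -> sets bits 4 8 14 -> bits=010110101111111
Op 9: insert koi -> sets bits 2 5 -> bits=011111101111111
Op 10: query emu -> checks bit3=1, bit6=1, bit12=1 (all 1) -> maybe
Op 11: query hen -> checks bit1=1, bit12=1, bit13=1 (all 1) -> maybe
Op 12: query ant -> checks bit4=1, bit9=1 (all 1) -> maybe
Query results in order: maybe no maybe maybe maybe

Answer: maybe no maybe maybe maybe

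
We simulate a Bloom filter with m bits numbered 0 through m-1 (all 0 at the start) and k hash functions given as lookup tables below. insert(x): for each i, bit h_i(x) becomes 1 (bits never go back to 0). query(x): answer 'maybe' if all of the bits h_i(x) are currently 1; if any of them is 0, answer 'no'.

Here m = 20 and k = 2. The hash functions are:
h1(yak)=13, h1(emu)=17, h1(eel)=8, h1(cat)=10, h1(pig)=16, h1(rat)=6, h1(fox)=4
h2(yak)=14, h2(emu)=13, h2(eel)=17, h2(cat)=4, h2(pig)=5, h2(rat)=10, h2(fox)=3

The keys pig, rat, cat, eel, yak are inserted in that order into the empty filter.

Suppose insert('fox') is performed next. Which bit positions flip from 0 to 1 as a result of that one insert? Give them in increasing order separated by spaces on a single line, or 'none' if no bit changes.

Answer: 3

Derivation:
Start: bits=00000000000000000000
After insert 'pig': sets bits 5 16 -> bits=00000100000000001000
After insert 'rat': sets bits 6 10 -> bits=00000110001000001000
After insert 'cat': sets bits 4 10 -> bits=00001110001000001000
After insert 'eel': sets bits 8 17 -> bits=00001110101000001100
After insert 'yak': sets bits 13 14 -> bits=00001110101001101100
insert 'fox' would touch bits 3 4; currently bit3=0, bit4=1
Bits that are 0 among those (would change 0->1): 3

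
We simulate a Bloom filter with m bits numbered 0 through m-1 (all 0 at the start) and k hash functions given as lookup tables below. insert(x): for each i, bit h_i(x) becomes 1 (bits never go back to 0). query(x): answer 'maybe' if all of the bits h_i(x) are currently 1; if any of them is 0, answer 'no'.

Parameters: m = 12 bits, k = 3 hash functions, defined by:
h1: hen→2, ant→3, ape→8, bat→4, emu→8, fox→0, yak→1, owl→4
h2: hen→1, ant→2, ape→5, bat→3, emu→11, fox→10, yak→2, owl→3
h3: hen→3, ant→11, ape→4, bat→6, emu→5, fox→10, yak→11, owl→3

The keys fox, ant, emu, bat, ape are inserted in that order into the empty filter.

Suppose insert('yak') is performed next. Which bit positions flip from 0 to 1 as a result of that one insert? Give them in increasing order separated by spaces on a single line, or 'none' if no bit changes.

Start: bits=000000000000
After insert 'fox': sets bits 0 10 -> bits=100000000010
After insert 'ant': sets bits 2 3 11 -> bits=101100000011
After insert 'emu': sets bits 5 8 11 -> bits=101101001011
After insert 'bat': sets bits 3 4 6 -> bits=101111101011
After insert 'ape': sets bits 4 5 8 -> bits=101111101011
insert 'yak' would touch bits 1 2 11; currently bit1=0, bit2=1, bit11=1
Bits that are 0 among those (would change 0->1): 1

Answer: 1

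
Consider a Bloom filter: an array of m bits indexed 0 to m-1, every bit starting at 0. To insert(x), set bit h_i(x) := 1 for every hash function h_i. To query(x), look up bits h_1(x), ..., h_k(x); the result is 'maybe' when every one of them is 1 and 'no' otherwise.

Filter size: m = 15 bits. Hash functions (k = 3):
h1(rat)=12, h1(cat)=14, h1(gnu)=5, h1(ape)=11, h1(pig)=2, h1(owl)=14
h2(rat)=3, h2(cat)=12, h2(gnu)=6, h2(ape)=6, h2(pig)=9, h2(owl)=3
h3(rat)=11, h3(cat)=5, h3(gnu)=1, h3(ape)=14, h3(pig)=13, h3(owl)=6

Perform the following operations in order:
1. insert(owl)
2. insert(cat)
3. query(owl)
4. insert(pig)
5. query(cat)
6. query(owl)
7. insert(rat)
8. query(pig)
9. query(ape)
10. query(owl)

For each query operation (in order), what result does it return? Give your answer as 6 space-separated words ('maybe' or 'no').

Answer: maybe maybe maybe maybe maybe maybe

Derivation:
Start: bits=000000000000000
Op 1: insert owl -> sets bits 3 6 14 -> bits=000100100000001
Op 2: insert cat -> sets bits 5 12 14 -> bits=000101100000101
Op 3: query owl -> checks bit3=1, bit6=1, bit14=1 (all 1) -> maybe
Op 4: insert pig -> sets bits 2 9 13 -> bits=001101100100111
Op 5: query cat -> checks bit5=1, bit12=1, bit14=1 (all 1) -> maybe
Op 6: query owl -> checks bit3=1, bit6=1, bit14=1 (all 1) -> maybe
Op 7: insert rat -> sets bits 3 11 12 -> bits=001101100101111
Op 8: query pig -> checks bit2=1, bit9=1, bit13=1 (all 1) -> maybe
Op 9: query ape -> checks bit6=1, bit11=1, bit14=1 (all 1) -> maybe
Op 10: query owl -> checks bit3=1, bit6=1, bit14=1 (all 1) -> maybe
Query results in order: maybe maybe maybe maybe maybe maybe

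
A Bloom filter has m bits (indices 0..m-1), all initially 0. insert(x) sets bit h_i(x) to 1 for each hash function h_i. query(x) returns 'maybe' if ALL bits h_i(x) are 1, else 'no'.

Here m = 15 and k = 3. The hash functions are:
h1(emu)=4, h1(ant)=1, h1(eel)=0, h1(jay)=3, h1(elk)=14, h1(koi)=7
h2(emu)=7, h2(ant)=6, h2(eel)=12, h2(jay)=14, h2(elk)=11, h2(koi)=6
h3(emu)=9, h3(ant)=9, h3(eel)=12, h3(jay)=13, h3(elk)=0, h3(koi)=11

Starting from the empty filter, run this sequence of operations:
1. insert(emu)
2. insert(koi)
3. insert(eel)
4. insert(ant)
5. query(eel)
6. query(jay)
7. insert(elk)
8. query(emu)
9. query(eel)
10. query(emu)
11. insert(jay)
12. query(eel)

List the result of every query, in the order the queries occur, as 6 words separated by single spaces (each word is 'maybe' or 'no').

Start: bits=000000000000000
Op 1: insert emu -> sets bits 4 7 9 -> bits=000010010100000
Op 2: insert koi -> sets bits 6 7 11 -> bits=000010110101000
Op 3: insert eel -> sets bits 0 12 -> bits=100010110101100
Op 4: insert ant -> sets bits 1 6 9 -> bits=110010110101100
Op 5: query eel -> checks bit0=1, bit12=1 (all 1) -> maybe
Op 6: query jay -> checks bit3=0, bit13=0, bit14=0 (has a 0) -> no
Op 7: insert elk -> sets bits 0 11 14 -> bits=110010110101101
Op 8: query emu -> checks bit4=1, bit7=1, bit9=1 (all 1) -> maybe
Op 9: query eel -> checks bit0=1, bit12=1 (all 1) -> maybe
Op 10: query emu -> checks bit4=1, bit7=1, bit9=1 (all 1) -> maybe
Op 11: insert jay -> sets bits 3 13 14 -> bits=110110110101111
Op 12: query eel -> checks bit0=1, bit12=1 (all 1) -> maybe
Query results in order: maybe no maybe maybe maybe maybe

Answer: maybe no maybe maybe maybe maybe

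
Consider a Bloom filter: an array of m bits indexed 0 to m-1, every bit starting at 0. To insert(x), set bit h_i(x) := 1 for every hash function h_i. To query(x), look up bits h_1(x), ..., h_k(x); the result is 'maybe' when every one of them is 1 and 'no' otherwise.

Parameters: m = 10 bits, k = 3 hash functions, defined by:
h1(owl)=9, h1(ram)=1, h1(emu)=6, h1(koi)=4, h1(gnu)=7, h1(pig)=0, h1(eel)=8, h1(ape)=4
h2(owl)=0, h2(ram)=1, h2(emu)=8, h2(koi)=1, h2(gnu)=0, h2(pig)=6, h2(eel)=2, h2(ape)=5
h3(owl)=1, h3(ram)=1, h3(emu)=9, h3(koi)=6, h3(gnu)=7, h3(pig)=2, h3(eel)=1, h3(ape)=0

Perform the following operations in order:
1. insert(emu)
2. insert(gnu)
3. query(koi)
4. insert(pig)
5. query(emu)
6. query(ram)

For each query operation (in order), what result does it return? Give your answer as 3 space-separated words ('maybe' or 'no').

Start: bits=0000000000
Op 1: insert emu -> sets bits 6 8 9 -> bits=0000001011
Op 2: insert gnu -> sets bits 0 7 -> bits=1000001111
Op 3: query koi -> checks bit1=0, bit4=0, bit6=1 (has a 0) -> no
Op 4: insert pig -> sets bits 0 2 6 -> bits=1010001111
Op 5: query emu -> checks bit6=1, bit8=1, bit9=1 (all 1) -> maybe
Op 6: query ram -> checks bit1=0 (has a 0) -> no
Query results in order: no maybe no

Answer: no maybe no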